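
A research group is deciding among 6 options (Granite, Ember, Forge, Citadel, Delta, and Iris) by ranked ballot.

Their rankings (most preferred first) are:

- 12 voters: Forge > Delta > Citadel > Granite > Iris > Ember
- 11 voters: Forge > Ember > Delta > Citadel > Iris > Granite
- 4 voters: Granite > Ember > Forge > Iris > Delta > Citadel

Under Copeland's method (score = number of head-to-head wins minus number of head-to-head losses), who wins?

Forge

Pairwise results:
  Granite vs Ember: Granite wins 16–11.
  Granite vs Forge: Forge wins 23–4.
  Granite vs Citadel: Citadel wins 23–4.
  Granite vs Delta: Delta wins 23–4.
  Granite vs Iris: Granite wins 16–11.
  Ember vs Forge: Forge wins 23–4.
  Ember vs Citadel: Ember wins 15–12.
  Ember vs Delta: Ember wins 15–12.
  Ember vs Iris: Ember wins 15–12.
  Forge vs Citadel: Forge wins 27–0.
  Forge vs Delta: Forge wins 27–0.
  Forge vs Iris: Forge wins 27–0.
  Citadel vs Delta: Delta wins 27–0.
  Citadel vs Iris: Citadel wins 23–4.
  Delta vs Iris: Delta wins 23–4.
Copeland scores (wins − losses):
  Granite: 2 − 3 = -1
  Ember: 3 − 2 = 1
  Forge: 5 − 0 = 5
  Citadel: 2 − 3 = -1
  Delta: 3 − 2 = 1
  Iris: 0 − 5 = -5
Forge has the best Copeland score.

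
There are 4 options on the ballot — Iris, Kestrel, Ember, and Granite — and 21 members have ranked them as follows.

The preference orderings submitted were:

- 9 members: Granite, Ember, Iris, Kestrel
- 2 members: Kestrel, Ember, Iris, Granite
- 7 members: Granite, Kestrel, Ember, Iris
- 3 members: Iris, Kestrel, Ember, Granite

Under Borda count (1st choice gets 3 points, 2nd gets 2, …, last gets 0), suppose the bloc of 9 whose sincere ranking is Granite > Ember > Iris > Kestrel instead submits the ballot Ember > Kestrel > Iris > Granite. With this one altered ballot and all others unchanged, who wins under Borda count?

Kestrel

Borda totals with the altered ballot: Iris 20, Kestrel 44, Ember 41, Granite 21.
The switch changes the winner from Granite to Kestrel.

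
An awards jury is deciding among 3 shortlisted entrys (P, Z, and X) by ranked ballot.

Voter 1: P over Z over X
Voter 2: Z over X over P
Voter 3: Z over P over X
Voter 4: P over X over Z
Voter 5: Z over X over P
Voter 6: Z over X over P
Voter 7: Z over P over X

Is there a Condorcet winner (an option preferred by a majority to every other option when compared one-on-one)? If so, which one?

Z

Head-to-head results (7 voters total):
P vs Z: Z wins 5–2.
P vs X: P wins 4–3.
Z vs X: Z wins 6–1.
Z beats each rival — P (5–2), X (6–1) — so Z is the Condorcet winner.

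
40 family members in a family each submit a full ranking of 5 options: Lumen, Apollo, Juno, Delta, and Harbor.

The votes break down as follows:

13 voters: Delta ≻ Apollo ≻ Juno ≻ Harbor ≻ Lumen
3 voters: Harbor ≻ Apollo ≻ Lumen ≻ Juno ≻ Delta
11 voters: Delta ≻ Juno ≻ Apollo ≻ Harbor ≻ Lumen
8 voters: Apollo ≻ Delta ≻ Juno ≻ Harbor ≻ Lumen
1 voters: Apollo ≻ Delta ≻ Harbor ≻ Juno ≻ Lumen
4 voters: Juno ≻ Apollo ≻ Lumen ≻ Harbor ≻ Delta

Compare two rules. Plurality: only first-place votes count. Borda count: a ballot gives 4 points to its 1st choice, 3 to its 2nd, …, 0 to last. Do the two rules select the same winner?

Yes

Plurality first-place counts: Lumen 0, Apollo 9, Juno 4, Delta 24, Harbor 3 → Delta.
Borda totals: Lumen 14, Apollo 118, Juno 95, Delta 123, Harbor 50 → Delta.
The two rules agree on Delta.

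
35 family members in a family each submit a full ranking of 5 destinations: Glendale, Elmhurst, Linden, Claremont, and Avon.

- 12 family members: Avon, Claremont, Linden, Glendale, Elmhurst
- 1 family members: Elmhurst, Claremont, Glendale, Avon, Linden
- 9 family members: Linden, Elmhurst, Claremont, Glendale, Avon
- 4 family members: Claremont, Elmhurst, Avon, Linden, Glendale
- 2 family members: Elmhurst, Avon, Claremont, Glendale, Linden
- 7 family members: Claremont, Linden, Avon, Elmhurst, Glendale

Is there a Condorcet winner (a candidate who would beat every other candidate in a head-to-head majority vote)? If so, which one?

Head-to-head results (35 voters total):
Glendale vs Elmhurst: Elmhurst wins 23–12.
Glendale vs Linden: Linden wins 32–3.
Glendale vs Claremont: Claremont wins 35–0.
Glendale vs Avon: Avon wins 25–10.
Elmhurst vs Linden: Linden wins 28–7.
Elmhurst vs Claremont: Claremont wins 23–12.
Elmhurst vs Avon: Avon wins 19–16.
Linden vs Claremont: Claremont wins 26–9.
Linden vs Avon: Avon wins 19–16.
Claremont vs Avon: Claremont wins 21–14.
Claremont beats each rival — Glendale (35–0), Elmhurst (23–12), Linden (26–9), Avon (21–14) — so Claremont is the Condorcet winner.

Claremont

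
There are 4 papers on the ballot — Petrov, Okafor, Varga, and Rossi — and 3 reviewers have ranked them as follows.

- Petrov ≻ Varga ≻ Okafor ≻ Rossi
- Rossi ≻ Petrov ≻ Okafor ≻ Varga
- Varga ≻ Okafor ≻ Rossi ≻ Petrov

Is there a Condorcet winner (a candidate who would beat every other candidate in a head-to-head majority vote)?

No

Head-to-head results (3 voters total):
Petrov vs Okafor: Petrov wins 2–1.
Petrov vs Varga: Petrov wins 2–1.
Petrov vs Rossi: Rossi wins 2–1.
Okafor vs Varga: Varga wins 2–1.
Okafor vs Rossi: Okafor wins 2–1.
Varga vs Rossi: Varga wins 2–1.
No candidate beats all others: Petrov beats Okafor beats Rossi beats Petrov, a majority cycle.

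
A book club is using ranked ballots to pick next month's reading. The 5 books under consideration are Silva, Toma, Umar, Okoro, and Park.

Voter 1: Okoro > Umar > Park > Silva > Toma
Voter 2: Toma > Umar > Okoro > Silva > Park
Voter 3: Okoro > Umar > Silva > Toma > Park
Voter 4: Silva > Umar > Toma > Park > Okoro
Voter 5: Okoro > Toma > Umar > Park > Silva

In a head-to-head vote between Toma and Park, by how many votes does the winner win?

Ballots ranking Toma above Park: 4.
Ballots ranking Park above Toma: 1.
Toma wins 4–1, a margin of 3.

3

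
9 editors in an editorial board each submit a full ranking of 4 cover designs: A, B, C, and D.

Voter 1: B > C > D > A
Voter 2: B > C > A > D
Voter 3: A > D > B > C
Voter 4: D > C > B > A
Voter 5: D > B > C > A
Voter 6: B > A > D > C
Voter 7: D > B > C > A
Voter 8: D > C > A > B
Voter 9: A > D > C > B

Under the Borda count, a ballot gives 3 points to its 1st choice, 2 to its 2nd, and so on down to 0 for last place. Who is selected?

Borda scores:
  A: 0 + 1 + 3 + 0 + 0 + 2 + 0 + 1 + 3 = 10
  B: 3 + 3 + 1 + 1 + 2 + 3 + 2 + 0 + 0 = 15
  C: 2 + 2 + 0 + 2 + 1 + 0 + 1 + 2 + 1 = 11
  D: 1 + 0 + 2 + 3 + 3 + 1 + 3 + 3 + 2 = 18
D has the highest total.

D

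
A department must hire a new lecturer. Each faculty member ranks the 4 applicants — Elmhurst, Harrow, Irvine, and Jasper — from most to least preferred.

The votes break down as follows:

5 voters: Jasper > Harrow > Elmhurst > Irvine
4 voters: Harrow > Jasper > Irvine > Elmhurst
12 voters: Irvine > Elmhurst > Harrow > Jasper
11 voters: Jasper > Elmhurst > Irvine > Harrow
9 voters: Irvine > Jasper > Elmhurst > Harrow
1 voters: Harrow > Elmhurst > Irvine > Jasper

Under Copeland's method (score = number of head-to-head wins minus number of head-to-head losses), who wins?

Pairwise results:
  Elmhurst vs Harrow: Elmhurst wins 32–10.
  Elmhurst vs Irvine: Irvine wins 25–17.
  Elmhurst vs Jasper: Jasper wins 29–13.
  Harrow vs Irvine: Irvine wins 32–10.
  Harrow vs Jasper: Jasper wins 25–17.
  Irvine vs Jasper: Irvine wins 22–20.
Copeland scores (wins − losses):
  Elmhurst: 1 − 2 = -1
  Harrow: 0 − 3 = -3
  Irvine: 3 − 0 = 3
  Jasper: 2 − 1 = 1
Irvine has the best Copeland score.

Irvine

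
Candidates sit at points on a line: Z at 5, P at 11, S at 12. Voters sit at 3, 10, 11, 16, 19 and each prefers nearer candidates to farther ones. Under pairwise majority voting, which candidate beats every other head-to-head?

P

With single-peaked preferences on a line, the Condorcet winner is the candidate closest to the median voter.
The median voter (position 11) is closest to P at 11.
Check: P vs Z — voters closer to P: 4 of 5.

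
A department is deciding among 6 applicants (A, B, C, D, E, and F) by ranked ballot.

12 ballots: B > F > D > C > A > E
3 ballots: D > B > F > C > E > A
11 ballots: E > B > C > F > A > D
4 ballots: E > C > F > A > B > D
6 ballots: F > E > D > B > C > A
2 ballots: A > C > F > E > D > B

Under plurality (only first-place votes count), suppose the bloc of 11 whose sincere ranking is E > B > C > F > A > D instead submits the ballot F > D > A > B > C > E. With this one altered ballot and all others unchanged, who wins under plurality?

First-place totals with the altered ballot: A 2, B 12, C 0, D 3, E 4, F 17.
The switch changes the winner from E to F.

F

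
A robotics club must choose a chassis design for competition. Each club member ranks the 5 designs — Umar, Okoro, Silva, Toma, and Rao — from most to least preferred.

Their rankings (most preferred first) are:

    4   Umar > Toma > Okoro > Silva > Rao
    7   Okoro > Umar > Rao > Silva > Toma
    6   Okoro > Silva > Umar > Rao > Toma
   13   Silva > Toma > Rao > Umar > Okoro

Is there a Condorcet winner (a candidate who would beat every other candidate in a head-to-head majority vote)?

Head-to-head results (30 voters total):
Umar vs Okoro: Umar wins 17–13.
Umar vs Silva: Silva wins 19–11.
Umar vs Toma: Umar wins 17–13.
Umar vs Rao: Umar wins 17–13.
Okoro vs Silva: Okoro wins 17–13.
Okoro vs Toma: Toma wins 17–13.
Okoro vs Rao: Okoro wins 17–13.
Silva vs Toma: Silva wins 26–4.
Silva vs Rao: Silva wins 23–7.
Toma vs Rao: Toma wins 17–13.
No candidate beats all others: Umar beats Okoro beats Silva beats Umar, a majority cycle.

No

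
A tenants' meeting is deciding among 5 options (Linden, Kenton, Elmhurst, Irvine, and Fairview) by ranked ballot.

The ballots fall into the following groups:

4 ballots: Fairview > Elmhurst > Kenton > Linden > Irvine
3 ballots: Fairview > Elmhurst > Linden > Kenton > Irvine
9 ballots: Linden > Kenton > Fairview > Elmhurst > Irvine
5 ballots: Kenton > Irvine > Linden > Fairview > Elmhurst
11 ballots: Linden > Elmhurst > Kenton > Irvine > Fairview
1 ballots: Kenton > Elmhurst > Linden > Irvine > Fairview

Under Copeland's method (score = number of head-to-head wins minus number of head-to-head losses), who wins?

Pairwise results:
  Linden vs Kenton: Linden wins 23–10.
  Linden vs Elmhurst: Linden wins 25–8.
  Linden vs Irvine: Linden wins 28–5.
  Linden vs Fairview: Linden wins 26–7.
  Kenton vs Elmhurst: Elmhurst wins 18–15.
  Kenton vs Irvine: Kenton wins 33–0.
  Kenton vs Fairview: Kenton wins 26–7.
  Elmhurst vs Irvine: Elmhurst wins 28–5.
  Elmhurst vs Fairview: Fairview wins 21–12.
  Irvine vs Fairview: Irvine wins 17–16.
Copeland scores (wins − losses):
  Linden: 4 − 0 = 4
  Kenton: 2 − 2 = 0
  Elmhurst: 2 − 2 = 0
  Irvine: 1 − 3 = -2
  Fairview: 1 − 3 = -2
Linden has the best Copeland score.

Linden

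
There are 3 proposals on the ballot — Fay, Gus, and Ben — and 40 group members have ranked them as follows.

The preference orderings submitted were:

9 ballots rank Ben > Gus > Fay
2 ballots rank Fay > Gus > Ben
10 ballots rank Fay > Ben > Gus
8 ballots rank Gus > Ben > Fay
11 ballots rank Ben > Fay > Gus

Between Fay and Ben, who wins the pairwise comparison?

Ben

Ballots ranking Fay above Ben: 2+10 = 12.
Ballots ranking Ben above Fay: 9+8+11 = 28.
Ben wins the head-to-head, 28–12.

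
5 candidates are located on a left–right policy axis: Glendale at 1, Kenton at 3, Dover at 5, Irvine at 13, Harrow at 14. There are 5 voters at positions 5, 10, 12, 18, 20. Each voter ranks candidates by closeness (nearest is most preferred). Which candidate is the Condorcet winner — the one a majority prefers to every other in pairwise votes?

With single-peaked preferences on a line, the Condorcet winner is the candidate closest to the median voter.
The median voter (position 12) is closest to Irvine at 13.
Check: Irvine vs Harrow — voters closer to Irvine: 3 of 5.

Irvine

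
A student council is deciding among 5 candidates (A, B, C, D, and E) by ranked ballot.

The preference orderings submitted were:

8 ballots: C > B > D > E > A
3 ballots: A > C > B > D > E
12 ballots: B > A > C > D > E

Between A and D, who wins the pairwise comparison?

A

Ballots ranking A above D: 3+12 = 15.
Ballots ranking D above A: 8.
A wins the head-to-head, 15–8.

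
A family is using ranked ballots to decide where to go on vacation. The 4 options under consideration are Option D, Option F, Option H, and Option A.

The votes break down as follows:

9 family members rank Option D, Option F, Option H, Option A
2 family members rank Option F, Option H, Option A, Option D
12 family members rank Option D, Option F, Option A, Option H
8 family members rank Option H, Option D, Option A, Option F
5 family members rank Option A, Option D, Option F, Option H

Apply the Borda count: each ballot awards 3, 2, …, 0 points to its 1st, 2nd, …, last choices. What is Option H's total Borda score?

Borda scores:
  Option D: 9·3 + 2·0 + 12·3 + 8·2 + 5·2 = 89
  Option F: 9·2 + 2·3 + 12·2 + 8·0 + 5·1 = 53
  Option H: 9·1 + 2·2 + 12·0 + 8·3 + 5·0 = 37
  Option A: 9·0 + 2·1 + 12·1 + 8·1 + 5·3 = 37

37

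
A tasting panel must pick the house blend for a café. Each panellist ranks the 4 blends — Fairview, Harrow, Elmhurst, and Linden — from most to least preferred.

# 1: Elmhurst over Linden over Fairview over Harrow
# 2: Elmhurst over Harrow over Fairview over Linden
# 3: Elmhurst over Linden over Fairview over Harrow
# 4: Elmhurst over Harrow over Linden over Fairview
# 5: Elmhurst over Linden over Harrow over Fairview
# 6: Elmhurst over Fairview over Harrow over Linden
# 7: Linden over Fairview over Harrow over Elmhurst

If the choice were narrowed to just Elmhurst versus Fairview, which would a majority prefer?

Ballots ranking Elmhurst above Fairview: 6.
Ballots ranking Fairview above Elmhurst: 1.
Elmhurst wins the head-to-head, 6–1.

Elmhurst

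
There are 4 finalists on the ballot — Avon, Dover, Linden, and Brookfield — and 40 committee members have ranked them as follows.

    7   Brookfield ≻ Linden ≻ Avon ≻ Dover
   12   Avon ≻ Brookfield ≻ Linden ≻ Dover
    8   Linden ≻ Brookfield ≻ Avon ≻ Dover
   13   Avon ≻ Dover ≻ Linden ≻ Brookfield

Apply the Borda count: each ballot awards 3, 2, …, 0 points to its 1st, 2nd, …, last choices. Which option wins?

Borda scores:
  Avon: 7·1 + 12·3 + 8·1 + 13·3 = 90
  Dover: 7·0 + 12·0 + 8·0 + 13·2 = 26
  Linden: 7·2 + 12·1 + 8·3 + 13·1 = 63
  Brookfield: 7·3 + 12·2 + 8·2 + 13·0 = 61
Avon has the highest total.

Avon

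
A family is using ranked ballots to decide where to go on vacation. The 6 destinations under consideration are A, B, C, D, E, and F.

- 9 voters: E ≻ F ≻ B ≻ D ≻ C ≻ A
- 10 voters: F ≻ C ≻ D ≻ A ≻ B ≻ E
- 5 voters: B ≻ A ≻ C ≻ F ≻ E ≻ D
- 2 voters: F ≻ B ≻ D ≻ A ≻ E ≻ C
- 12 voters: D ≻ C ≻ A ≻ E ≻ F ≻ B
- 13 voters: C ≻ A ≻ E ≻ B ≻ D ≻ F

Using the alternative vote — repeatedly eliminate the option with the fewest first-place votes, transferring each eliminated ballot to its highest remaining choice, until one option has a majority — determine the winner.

Round 1: C 13, D 12, F 12, E 9, B 5, A 0. A has the fewest and is eliminated.
Round 2: C 13, D 12, F 12, E 9, B 5. B has the fewest and is eliminated.
Round 3: C 18, D 12, F 12, E 9. E has the fewest and is eliminated.
Round 4: F 21, C 18, D 12. D has the fewest and is eliminated.
Round 5: C 30, F 21. C has a majority.

C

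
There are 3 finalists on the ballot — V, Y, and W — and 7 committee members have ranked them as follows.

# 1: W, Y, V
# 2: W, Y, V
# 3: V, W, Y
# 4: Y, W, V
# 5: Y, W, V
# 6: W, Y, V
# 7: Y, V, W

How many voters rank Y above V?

6

Ballots ranking Y above V: 6.
Ballots ranking V above Y: 1.
So 6 of 7 voters prefer Y to V.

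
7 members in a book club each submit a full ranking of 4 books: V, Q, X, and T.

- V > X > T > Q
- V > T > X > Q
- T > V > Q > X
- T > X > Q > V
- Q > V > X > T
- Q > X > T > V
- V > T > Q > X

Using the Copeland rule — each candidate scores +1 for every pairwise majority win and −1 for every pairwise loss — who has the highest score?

V

Pairwise results:
  V vs Q: V wins 4–3.
  V vs X: V wins 5–2.
  V vs T: V wins 4–3.
  Q vs X: Q wins 4–3.
  Q vs T: T wins 5–2.
  X vs T: T wins 4–3.
Copeland scores (wins − losses):
  V: 3 − 0 = 3
  Q: 1 − 2 = -1
  X: 0 − 3 = -3
  T: 2 − 1 = 1
V has the best Copeland score.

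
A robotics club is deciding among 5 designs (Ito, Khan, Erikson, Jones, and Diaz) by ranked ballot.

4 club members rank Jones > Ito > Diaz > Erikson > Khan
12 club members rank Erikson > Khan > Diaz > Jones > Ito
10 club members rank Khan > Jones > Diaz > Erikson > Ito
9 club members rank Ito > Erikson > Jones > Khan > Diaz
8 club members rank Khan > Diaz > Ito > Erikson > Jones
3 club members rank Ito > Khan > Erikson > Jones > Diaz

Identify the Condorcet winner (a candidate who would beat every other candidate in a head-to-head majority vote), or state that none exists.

Head-to-head results (46 voters total):
Ito vs Khan: Khan wins 30–16.
Ito vs Erikson: Ito wins 24–22.
Ito vs Jones: Jones wins 26–20.
Ito vs Diaz: Diaz wins 30–16.
Khan vs Erikson: Erikson wins 25–21.
Khan vs Jones: Khan wins 33–13.
Khan vs Diaz: Khan wins 42–4.
Erikson vs Jones: Erikson wins 32–14.
Erikson vs Diaz: Erikson wins 24–22.
Jones vs Diaz: Jones wins 26–20.
No candidate beats all others: Ito beats Erikson beats Khan beats Ito, a majority cycle.

No Condorcet winner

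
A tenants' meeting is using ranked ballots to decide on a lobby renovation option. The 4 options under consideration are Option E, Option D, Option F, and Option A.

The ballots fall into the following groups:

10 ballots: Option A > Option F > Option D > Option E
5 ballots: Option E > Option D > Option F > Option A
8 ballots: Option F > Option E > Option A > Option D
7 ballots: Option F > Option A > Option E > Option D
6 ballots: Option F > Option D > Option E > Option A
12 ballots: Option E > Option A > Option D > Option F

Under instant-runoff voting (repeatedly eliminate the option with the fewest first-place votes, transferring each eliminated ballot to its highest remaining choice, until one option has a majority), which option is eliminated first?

Option D

Round 1: Option F 21, Option E 17, Option A 10, Option D 0. Option D has the fewest and is eliminated.
Round 2: Option F 21, Option E 17, Option A 10. Option A has the fewest and is eliminated.
Round 3: Option F 31, Option E 17. Option F has a majority.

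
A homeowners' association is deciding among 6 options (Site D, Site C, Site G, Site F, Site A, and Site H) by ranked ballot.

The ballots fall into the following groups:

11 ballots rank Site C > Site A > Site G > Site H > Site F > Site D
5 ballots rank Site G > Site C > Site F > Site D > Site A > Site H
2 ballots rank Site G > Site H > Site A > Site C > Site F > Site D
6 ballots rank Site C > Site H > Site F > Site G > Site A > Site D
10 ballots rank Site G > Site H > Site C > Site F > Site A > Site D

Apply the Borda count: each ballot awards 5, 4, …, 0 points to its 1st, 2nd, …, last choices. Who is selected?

Borda scores:
  Site D: 11·0 + 5·2 + 2·0 + 6·0 + 10·0 = 10
  Site C: 11·5 + 5·4 + 2·2 + 6·5 + 10·3 = 139
  Site G: 11·3 + 5·5 + 2·5 + 6·2 + 10·5 = 130
  Site F: 11·1 + 5·3 + 2·1 + 6·3 + 10·2 = 66
  Site A: 11·4 + 5·1 + 2·3 + 6·1 + 10·1 = 71
  Site H: 11·2 + 5·0 + 2·4 + 6·4 + 10·4 = 94
Site C has the highest total.

Site C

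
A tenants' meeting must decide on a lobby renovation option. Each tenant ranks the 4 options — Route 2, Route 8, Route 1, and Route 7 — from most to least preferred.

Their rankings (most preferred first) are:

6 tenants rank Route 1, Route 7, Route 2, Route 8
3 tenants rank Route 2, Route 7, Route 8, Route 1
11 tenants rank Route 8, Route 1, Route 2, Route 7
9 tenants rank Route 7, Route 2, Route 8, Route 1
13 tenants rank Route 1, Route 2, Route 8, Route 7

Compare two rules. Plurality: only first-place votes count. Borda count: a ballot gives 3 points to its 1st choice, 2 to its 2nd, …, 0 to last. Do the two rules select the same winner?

Yes

Plurality first-place counts: Route 2 3, Route 8 11, Route 1 19, Route 7 9 → Route 1.
Borda totals: Route 2 70, Route 8 58, Route 1 79, Route 7 45 → Route 1.
The two rules agree on Route 1.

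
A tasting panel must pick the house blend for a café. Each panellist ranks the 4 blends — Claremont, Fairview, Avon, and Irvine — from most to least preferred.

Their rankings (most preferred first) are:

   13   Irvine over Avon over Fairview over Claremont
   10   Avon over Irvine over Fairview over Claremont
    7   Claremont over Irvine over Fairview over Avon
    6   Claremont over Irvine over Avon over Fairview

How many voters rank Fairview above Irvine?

Ballots ranking Fairview above Irvine: 0.
Ballots ranking Irvine above Fairview: 13+10+7+6 = 36.
So 0 of 36 voters prefer Fairview to Irvine.

0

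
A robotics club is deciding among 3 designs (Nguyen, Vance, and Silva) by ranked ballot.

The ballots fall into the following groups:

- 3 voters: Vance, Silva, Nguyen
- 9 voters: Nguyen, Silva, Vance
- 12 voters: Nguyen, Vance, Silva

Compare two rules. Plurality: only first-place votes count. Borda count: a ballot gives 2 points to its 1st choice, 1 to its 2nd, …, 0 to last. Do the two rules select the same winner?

Yes

Plurality first-place counts: Nguyen 21, Vance 3, Silva 0 → Nguyen.
Borda totals: Nguyen 42, Vance 18, Silva 12 → Nguyen.
The two rules agree on Nguyen.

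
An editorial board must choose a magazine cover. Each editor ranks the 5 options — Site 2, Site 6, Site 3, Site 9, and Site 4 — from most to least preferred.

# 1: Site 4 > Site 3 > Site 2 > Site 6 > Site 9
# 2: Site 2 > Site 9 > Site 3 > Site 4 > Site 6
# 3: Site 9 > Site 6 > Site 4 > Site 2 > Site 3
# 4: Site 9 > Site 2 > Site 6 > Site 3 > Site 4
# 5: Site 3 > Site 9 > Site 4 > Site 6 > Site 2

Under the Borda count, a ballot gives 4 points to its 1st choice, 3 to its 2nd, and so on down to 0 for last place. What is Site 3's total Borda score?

10

Borda scores:
  Site 2: 2 + 4 + 1 + 3 + 0 = 10
  Site 6: 1 + 0 + 3 + 2 + 1 = 7
  Site 3: 3 + 2 + 0 + 1 + 4 = 10
  Site 9: 0 + 3 + 4 + 4 + 3 = 14
  Site 4: 4 + 1 + 2 + 0 + 2 = 9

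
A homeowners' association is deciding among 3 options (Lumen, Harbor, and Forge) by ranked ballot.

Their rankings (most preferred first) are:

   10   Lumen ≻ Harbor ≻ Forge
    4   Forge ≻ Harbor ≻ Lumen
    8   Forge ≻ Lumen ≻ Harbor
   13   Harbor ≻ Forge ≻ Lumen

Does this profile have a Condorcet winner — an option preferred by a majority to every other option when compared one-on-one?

Head-to-head results (35 voters total):
Lumen vs Harbor: Lumen wins 18–17.
Lumen vs Forge: Forge wins 25–10.
Harbor vs Forge: Harbor wins 23–12.
No candidate beats all others: Lumen beats Harbor beats Forge beats Lumen, a majority cycle.

No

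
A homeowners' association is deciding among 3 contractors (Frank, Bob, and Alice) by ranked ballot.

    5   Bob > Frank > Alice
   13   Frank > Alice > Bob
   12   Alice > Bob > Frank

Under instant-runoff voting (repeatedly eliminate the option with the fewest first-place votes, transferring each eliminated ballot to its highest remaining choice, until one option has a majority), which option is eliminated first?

Round 1: Frank 13, Alice 12, Bob 5. Bob has the fewest and is eliminated.
Round 2: Frank 18, Alice 12. Frank has a majority.

Bob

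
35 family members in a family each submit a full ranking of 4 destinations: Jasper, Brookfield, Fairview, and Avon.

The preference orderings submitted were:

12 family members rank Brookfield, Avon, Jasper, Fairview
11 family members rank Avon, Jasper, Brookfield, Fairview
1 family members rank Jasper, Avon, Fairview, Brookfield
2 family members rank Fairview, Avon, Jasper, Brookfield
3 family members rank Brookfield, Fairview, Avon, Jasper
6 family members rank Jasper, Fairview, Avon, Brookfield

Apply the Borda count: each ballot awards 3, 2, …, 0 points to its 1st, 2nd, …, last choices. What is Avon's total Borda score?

Borda scores:
  Jasper: 12·1 + 11·2 + 3 + 2·1 + 3·0 + 6·3 = 57
  Brookfield: 12·3 + 11·1 + 0 + 2·0 + 3·3 + 6·0 = 56
  Fairview: 12·0 + 11·0 + 1 + 2·3 + 3·2 + 6·2 = 25
  Avon: 12·2 + 11·3 + 2 + 2·2 + 3·1 + 6·1 = 72

72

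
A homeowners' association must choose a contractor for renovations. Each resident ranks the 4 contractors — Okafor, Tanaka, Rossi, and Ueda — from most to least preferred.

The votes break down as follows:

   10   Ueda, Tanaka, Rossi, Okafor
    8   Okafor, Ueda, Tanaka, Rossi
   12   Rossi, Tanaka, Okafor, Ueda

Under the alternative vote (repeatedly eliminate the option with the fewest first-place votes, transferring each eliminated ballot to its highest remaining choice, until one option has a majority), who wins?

Round 1: Rossi 12, Ueda 10, Okafor 8, Tanaka 0. Tanaka has the fewest and is eliminated.
Round 2: Rossi 12, Ueda 10, Okafor 8. Okafor has the fewest and is eliminated.
Round 3: Ueda 18, Rossi 12. Ueda has a majority.

Ueda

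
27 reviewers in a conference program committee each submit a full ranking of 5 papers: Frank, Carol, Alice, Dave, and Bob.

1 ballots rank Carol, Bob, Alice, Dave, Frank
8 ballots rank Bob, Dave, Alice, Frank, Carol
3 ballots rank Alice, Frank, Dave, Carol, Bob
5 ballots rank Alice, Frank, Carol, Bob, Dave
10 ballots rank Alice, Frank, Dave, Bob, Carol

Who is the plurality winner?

Alice

First-place vote totals:
  Frank: 0
  Carol: 1
  Alice: 18
  Dave: 0
  Bob: 8
Alice has the most first-place votes.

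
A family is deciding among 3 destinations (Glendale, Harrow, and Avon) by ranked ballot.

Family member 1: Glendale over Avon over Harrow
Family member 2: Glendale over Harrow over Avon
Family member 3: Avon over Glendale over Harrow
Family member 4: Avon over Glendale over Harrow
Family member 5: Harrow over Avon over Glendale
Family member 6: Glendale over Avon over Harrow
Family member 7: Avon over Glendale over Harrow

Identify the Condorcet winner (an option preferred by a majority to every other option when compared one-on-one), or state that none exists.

Head-to-head results (7 voters total):
Glendale vs Harrow: Glendale wins 6–1.
Glendale vs Avon: Avon wins 4–3.
Harrow vs Avon: Avon wins 5–2.
Avon beats each rival — Glendale (4–3), Harrow (5–2) — so Avon is the Condorcet winner.

Avon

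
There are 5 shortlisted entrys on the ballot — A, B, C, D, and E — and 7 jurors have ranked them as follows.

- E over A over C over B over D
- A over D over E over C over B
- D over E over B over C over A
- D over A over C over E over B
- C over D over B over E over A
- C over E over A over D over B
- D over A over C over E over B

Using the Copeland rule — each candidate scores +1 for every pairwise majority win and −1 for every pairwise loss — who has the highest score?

D

Pairwise results:
  A vs B: A wins 5–2.
  A vs C: A wins 4–3.
  A vs D: D wins 4–3.
  A vs E: E wins 4–3.
  B vs C: C wins 6–1.
  B vs D: D wins 6–1.
  B vs E: E wins 6–1.
  C vs D: D wins 4–3.
  C vs E: C wins 4–3.
  D vs E: D wins 5–2.
Copeland scores (wins − losses):
  A: 2 − 2 = 0
  B: 0 − 4 = -4
  C: 2 − 2 = 0
  D: 4 − 0 = 4
  E: 2 − 2 = 0
D has the best Copeland score.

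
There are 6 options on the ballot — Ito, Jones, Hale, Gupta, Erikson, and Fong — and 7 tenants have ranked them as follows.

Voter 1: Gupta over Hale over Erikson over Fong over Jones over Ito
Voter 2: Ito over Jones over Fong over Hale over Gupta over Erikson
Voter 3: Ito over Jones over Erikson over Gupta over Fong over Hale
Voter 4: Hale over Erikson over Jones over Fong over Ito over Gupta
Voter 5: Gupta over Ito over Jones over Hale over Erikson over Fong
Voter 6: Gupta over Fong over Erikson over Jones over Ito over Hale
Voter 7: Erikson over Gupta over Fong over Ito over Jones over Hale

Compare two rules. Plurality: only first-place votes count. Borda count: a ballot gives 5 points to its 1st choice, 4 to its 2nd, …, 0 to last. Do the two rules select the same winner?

Plurality first-place counts: Ito 2, Jones 0, Hale 1, Gupta 3, Erikson 1, Fong 0 → Gupta.
Borda totals: Ito 18, Jones 18, Hale 13, Gupta 22, Erikson 19, Fong 15 → Gupta.
The two rules agree on Gupta.

Yes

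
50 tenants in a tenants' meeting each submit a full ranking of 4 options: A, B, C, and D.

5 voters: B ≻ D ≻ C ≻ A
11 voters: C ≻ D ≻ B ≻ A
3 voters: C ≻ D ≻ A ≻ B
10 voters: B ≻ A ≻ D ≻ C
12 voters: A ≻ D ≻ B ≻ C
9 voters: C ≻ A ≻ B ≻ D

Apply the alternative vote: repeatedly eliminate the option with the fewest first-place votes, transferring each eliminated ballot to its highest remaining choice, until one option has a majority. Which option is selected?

Round 1: C 23, B 15, A 12, D 0. D has the fewest and is eliminated.
Round 2: C 23, B 15, A 12. A has the fewest and is eliminated.
Round 3: B 27, C 23. B has a majority.

B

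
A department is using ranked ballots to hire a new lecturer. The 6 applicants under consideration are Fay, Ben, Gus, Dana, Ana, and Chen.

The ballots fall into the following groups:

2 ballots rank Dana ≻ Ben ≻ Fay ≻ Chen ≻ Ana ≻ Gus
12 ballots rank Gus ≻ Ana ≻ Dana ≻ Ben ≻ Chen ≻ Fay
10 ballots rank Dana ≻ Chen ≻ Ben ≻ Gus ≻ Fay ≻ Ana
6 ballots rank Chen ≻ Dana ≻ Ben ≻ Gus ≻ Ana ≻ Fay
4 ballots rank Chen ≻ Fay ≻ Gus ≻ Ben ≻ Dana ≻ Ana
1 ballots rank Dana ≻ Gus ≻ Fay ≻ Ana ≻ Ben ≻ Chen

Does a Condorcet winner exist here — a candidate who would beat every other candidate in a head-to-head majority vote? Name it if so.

Head-to-head results (35 voters total):
Fay vs Ben: Ben wins 30–5.
Fay vs Gus: Gus wins 29–6.
Fay vs Dana: Dana wins 31–4.
Fay vs Ana: Ana wins 18–17.
Fay vs Chen: Chen wins 32–3.
Ben vs Gus: Ben wins 18–17.
Ben vs Dana: Dana wins 31–4.
Ben vs Ana: Ben wins 22–13.
Ben vs Chen: Chen wins 20–15.
Gus vs Dana: Dana wins 19–16.
Gus vs Ana: Gus wins 33–2.
Gus vs Chen: Chen wins 22–13.
Dana vs Ana: Dana wins 23–12.
Dana vs Chen: Dana wins 25–10.
Ana vs Chen: Chen wins 22–13.
Dana beats each rival — Fay (31–4), Ben (31–4), Gus (19–16), Ana (23–12), Chen (25–10) — so Dana is the Condorcet winner.

Dana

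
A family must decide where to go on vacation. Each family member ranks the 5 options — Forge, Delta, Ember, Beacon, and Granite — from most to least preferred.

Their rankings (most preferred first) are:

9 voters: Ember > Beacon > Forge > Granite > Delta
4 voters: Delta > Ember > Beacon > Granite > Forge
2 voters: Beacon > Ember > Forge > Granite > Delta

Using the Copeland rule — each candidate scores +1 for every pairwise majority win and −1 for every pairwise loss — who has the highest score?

Ember

Pairwise results:
  Forge vs Delta: Forge wins 11–4.
  Forge vs Ember: Ember wins 15–0.
  Forge vs Beacon: Beacon wins 15–0.
  Forge vs Granite: Forge wins 11–4.
  Delta vs Ember: Ember wins 11–4.
  Delta vs Beacon: Beacon wins 11–4.
  Delta vs Granite: Granite wins 11–4.
  Ember vs Beacon: Ember wins 13–2.
  Ember vs Granite: Ember wins 15–0.
  Beacon vs Granite: Beacon wins 15–0.
Copeland scores (wins − losses):
  Forge: 2 − 2 = 0
  Delta: 0 − 4 = -4
  Ember: 4 − 0 = 4
  Beacon: 3 − 1 = 2
  Granite: 1 − 3 = -2
Ember has the best Copeland score.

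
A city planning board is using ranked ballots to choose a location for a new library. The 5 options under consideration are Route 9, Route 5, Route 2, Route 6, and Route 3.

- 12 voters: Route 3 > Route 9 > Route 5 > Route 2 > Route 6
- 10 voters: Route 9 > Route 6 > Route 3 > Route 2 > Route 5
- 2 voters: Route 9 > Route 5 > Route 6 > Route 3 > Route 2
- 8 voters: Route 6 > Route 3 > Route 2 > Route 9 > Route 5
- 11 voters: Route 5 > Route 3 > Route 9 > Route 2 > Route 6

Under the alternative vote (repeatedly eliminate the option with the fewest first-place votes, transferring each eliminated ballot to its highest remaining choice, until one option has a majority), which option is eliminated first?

Route 2

Round 1: Route 9 12, Route 3 12, Route 5 11, Route 6 8, Route 2 0. Route 2 has the fewest and is eliminated.
Round 2: Route 9 12, Route 3 12, Route 5 11, Route 6 8. Route 6 has the fewest and is eliminated.
Round 3: Route 3 20, Route 9 12, Route 5 11. Route 5 has the fewest and is eliminated.
Round 4: Route 3 31, Route 9 12. Route 3 has a majority.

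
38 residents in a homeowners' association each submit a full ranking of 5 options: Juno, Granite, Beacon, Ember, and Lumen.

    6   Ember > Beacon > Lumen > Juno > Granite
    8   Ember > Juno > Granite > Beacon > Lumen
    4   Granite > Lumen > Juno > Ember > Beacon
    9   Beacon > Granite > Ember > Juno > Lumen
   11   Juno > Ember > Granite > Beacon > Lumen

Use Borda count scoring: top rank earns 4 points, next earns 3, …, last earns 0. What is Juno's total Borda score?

Borda scores:
  Juno: 6·1 + 8·3 + 4·2 + 9·1 + 11·4 = 91
  Granite: 6·0 + 8·2 + 4·4 + 9·3 + 11·2 = 81
  Beacon: 6·3 + 8·1 + 4·0 + 9·4 + 11·1 = 73
  Ember: 6·4 + 8·4 + 4·1 + 9·2 + 11·3 = 111
  Lumen: 6·2 + 8·0 + 4·3 + 9·0 + 11·0 = 24

91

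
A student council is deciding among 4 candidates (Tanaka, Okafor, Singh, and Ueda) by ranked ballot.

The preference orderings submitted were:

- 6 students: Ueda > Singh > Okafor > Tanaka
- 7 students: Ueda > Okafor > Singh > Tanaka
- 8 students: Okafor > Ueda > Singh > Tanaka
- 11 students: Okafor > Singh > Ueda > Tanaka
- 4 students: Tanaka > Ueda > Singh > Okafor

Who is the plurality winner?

First-place vote totals:
  Tanaka: 4
  Okafor: 19
  Singh: 0
  Ueda: 13
Okafor has the most first-place votes.

Okafor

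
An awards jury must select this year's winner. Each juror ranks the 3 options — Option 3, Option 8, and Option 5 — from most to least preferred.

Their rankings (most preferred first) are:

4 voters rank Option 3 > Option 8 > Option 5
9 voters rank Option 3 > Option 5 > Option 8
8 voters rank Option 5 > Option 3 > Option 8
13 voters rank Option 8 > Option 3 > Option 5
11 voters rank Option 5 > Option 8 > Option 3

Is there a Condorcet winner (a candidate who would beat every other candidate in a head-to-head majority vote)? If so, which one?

Head-to-head results (45 voters total):
Option 3 vs Option 8: Option 8 wins 24–21.
Option 3 vs Option 5: Option 3 wins 26–19.
Option 8 vs Option 5: Option 5 wins 28–17.
No candidate beats all others: Option 3 beats Option 5 beats Option 8 beats Option 3, a majority cycle.

No Condorcet winner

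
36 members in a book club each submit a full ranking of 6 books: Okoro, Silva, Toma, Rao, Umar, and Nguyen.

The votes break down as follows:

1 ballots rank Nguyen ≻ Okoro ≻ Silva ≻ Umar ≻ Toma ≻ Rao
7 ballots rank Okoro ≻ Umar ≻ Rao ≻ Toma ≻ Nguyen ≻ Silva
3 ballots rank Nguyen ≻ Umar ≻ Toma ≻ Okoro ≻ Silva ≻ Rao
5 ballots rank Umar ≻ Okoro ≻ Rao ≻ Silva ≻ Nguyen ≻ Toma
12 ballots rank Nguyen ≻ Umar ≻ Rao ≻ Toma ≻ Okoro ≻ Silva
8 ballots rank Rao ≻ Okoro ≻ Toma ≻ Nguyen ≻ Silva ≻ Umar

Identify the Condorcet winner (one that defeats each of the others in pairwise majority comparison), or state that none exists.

No Condorcet winner

Head-to-head results (36 voters total):
Okoro vs Silva: Okoro wins 36–0.
Okoro vs Toma: Okoro wins 21–15.
Okoro vs Rao: Rao wins 20–16.
Okoro vs Umar: Umar wins 20–16.
Okoro vs Nguyen: Okoro wins 20–16.
Silva vs Toma: Toma wins 30–6.
Silva vs Rao: Rao wins 32–4.
Silva vs Umar: Umar wins 27–9.
Silva vs Nguyen: Nguyen wins 31–5.
Toma vs Rao: Rao wins 32–4.
Toma vs Umar: Umar wins 28–8.
Toma vs Nguyen: Nguyen wins 21–15.
Rao vs Umar: Umar wins 28–8.
Rao vs Nguyen: Rao wins 20–16.
Umar vs Nguyen: Nguyen wins 24–12.
No candidate beats all others: Okoro beats Nguyen beats Umar beats Okoro, a majority cycle.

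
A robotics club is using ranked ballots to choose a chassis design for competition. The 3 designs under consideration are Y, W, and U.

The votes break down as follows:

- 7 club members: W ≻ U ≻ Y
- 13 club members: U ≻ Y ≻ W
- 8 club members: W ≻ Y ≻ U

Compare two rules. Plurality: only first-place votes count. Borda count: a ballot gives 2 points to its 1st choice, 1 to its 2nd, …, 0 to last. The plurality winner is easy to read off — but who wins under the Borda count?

Plurality first-place counts: Y 0, W 15, U 13 → W.
Borda totals: Y 21, W 30, U 33 → U.

U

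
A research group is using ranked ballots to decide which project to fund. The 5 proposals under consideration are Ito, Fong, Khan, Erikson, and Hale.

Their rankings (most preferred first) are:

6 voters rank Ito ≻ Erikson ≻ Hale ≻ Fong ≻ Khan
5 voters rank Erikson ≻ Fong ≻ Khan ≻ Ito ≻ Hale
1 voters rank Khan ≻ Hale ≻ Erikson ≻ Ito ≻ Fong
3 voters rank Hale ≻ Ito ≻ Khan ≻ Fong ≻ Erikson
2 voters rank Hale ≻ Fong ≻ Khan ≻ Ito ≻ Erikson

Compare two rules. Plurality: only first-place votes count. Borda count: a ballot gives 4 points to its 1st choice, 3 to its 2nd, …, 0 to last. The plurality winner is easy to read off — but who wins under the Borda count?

Plurality first-place counts: Ito 6, Fong 0, Khan 1, Erikson 5, Hale 5 → Ito.
Borda totals: Ito 41, Fong 30, Khan 24, Erikson 40, Hale 35 → Ito.

Ito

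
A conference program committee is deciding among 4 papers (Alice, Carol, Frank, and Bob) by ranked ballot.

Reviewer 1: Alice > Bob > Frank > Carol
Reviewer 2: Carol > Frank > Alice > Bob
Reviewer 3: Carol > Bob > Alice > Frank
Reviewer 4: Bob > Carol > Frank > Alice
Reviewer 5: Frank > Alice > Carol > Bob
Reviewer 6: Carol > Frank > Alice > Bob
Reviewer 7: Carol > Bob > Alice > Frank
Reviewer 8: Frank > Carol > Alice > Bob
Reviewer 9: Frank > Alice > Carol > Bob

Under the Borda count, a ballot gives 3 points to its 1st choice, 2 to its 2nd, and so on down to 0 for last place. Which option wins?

Carol

Borda scores:
  Alice: 3 + 1 + 1 + 0 + 2 + 1 + 1 + 1 + 2 = 12
  Carol: 0 + 3 + 3 + 2 + 1 + 3 + 3 + 2 + 1 = 18
  Frank: 1 + 2 + 0 + 1 + 3 + 2 + 0 + 3 + 3 = 15
  Bob: 2 + 0 + 2 + 3 + 0 + 0 + 2 + 0 + 0 = 9
Carol has the highest total.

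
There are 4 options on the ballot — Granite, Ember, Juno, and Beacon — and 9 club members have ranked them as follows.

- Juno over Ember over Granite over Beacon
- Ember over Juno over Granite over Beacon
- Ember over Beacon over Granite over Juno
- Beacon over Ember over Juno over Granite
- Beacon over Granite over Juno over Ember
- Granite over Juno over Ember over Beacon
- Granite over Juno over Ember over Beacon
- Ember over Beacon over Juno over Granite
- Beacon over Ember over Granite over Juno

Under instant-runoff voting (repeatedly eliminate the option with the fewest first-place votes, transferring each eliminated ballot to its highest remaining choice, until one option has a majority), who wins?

Ember

Round 1: Ember 3, Beacon 3, Granite 2, Juno 1. Juno has the fewest and is eliminated.
Round 2: Ember 4, Beacon 3, Granite 2. Granite has the fewest and is eliminated.
Round 3: Ember 6, Beacon 3. Ember has a majority.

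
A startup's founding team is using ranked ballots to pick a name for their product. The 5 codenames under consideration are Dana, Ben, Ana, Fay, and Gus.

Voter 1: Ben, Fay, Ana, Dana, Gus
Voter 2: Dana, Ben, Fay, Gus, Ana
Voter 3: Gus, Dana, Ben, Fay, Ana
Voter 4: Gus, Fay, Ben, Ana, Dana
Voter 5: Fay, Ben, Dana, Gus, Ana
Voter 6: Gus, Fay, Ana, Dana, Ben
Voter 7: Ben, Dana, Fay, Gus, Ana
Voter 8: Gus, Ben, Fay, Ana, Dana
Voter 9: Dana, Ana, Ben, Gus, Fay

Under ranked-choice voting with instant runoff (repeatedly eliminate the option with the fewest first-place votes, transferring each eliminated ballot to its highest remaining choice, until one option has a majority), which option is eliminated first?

Ana

Round 1: Gus 4, Dana 2, Ben 2, Fay 1, Ana 0. Ana has the fewest and is eliminated.
Round 2: Gus 4, Dana 2, Ben 2, Fay 1. Fay has the fewest and is eliminated.
Round 3: Gus 4, Ben 3, Dana 2. Dana has the fewest and is eliminated.
Round 4: Ben 5, Gus 4. Ben has a majority.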